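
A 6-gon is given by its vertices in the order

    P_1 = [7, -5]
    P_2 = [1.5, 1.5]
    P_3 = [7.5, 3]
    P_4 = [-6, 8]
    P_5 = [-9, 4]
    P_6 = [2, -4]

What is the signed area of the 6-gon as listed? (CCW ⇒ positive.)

Apply the surveyor's formula: 2A = Σ (x_i·y_{i+1} − x_{i+1}·y_i), indices taken mod 6.
Σ = (18) + (-6.75) + (78) + (48) + (28) + (18) = 183.25
Signed area = Σ/2 = 91.625 (positive ⇒ counter-clockwise traversal).

91.625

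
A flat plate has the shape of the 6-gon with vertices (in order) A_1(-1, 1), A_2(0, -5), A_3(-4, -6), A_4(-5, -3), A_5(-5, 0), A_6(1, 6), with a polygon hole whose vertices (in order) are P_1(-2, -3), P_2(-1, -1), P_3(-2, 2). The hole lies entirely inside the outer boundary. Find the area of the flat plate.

33

Outer boundary:
Apply the surveyor's formula: 2A = Σ (x_i·y_{i+1} − x_{i+1}·y_i), indices taken mod 6.
Σ = (5) + (-20) + (-18) + (-15) + (-30) + (7) = -71
Area = |Σ|/2 = 35.5.
Hole:
P_1→P_2: (-2)(-1) − (-1)(-3) = -1
P_2→P_3: (-1)(2) − (-2)(-1) = -4
P_3→P_1: (-2)(-3) − (-2)(2) = 10
Σ = 5
Area = |Σ|/2 = 2.5.
Net area = 35.5 − 2.5 = 33.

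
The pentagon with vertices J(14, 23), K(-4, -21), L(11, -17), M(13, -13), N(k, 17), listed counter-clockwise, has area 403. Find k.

18

Write out the shoelace sum; only the two edges meeting at N involve k:
2·Area = [(13·17 − k·(-13)) + (k·23 − 14·17)] + 175
       = 36·k + 158 = 806
⇒ k = 18.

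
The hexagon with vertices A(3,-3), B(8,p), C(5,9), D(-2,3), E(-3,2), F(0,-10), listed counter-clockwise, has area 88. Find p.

The doubled signed area Σ (x_i y_{i+1} − x_{i+1} y_i) is linear in p.
With p=0 it equals 194; the coefficient of p is -2 (from the two edges through B).
So -2·p + 194 = 2·88 = 176 ⇒ p = 9.

9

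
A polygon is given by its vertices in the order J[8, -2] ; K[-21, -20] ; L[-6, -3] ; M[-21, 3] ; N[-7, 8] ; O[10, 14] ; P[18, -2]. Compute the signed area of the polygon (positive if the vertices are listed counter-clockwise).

-478.5

Σ = (-202) + (-57) + (-81) + (-147) + (-178) + (-272) + (-20) = -957
Signed area = Σ/2 = -478.5 (negative ⇒ clockwise traversal).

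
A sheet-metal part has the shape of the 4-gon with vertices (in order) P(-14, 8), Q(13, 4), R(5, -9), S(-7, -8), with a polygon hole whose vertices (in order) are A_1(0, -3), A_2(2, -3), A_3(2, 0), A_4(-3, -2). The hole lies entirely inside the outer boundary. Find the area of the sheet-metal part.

Outer boundary:
Apply the shoelace formula: 2A = Σ (x_i·y_{i+1} − x_{i+1}·y_i), indices taken mod 4.
Cross-terms: -160, -137, -103, -168  ⇒  Σ = -568
Area = |Σ|/2 = 284.
Hole:
Apply the surveyor's formula: 2A = Σ (x_i·y_{i+1} − x_{i+1}·y_i), indices taken mod 4.
A_1→A_2: (0)(-3) − (2)(-3) = 6
A_2→A_3: (2)(0) − (2)(-3) = 6
A_3→A_4: (2)(-2) − (-3)(0) = -4
A_4→A_1: (-3)(-3) − (0)(-2) = 9
Σ = 17
Area = |Σ|/2 = 8.5.
Net area = 284 − 8.5 = 275.5.

275.5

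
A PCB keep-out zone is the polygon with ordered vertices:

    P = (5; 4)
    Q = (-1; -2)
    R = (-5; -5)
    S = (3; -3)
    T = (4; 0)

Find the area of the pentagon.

Apply Gauss's area formula: 2A = Σ (x_i·y_{i+1} − x_{i+1}·y_i), indices taken mod 5.
Σ = (-6) + (-5) + (30) + (12) + (16) = 47
Area = |Σ|/2 = 23.5.

23.5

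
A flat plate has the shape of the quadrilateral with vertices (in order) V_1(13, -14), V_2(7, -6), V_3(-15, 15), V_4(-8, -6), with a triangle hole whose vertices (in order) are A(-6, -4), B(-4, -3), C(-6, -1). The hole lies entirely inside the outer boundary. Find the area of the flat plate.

214.5

Outer boundary:
Apply Gauss's area formula: 2A = Σ (x_i·y_{i+1} − x_{i+1}·y_i), indices taken mod 4.
Σ = (20) + (15) + (210) + (190) = 435
Area = |Σ|/2 = 217.5.
Hole:
Apply the surveyor's formula: 2A = Σ (x_i·y_{i+1} − x_{i+1}·y_i), indices taken mod 3.
Cross-terms: 2, -14, 18  ⇒  Σ = 6
Area = |Σ|/2 = 3.
Net area = 217.5 − 3 = 214.5.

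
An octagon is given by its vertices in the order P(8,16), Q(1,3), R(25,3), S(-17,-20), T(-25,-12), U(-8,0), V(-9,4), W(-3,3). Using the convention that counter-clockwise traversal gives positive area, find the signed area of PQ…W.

-512

Σ = (8) + (-72) + (-449) + (-296) + (-96) + (-32) + (-15) + (-72) = -1024
Signed area = Σ/2 = -512 (negative ⇒ clockwise traversal).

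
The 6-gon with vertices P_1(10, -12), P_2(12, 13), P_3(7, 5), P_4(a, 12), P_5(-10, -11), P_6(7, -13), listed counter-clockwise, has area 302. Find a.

6

The doubled signed area Σ (x_i y_{i+1} − x_{i+1} y_i) is linear in a.
With a=0 it equals 700; the coefficient of a is -16 (from the two edges through P_4).
So -16·a + 700 = 2·302 = 604 ⇒ a = 6.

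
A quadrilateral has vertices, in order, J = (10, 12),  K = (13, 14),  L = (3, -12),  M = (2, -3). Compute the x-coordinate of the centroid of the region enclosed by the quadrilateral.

Apply the shoelace (surveyor's) formula. First the cross-terms c_i = x_i·y_{i+1} − x_{i+1}·y_i:
  -16, -198, 15, 54  ⇒  2A = -145, A = -72.5.
Then Σ (x_i + x_{i+1})·c_i = -2813, so x̄ = -2813 / (6·(-72.5)) = 97/15.

97/15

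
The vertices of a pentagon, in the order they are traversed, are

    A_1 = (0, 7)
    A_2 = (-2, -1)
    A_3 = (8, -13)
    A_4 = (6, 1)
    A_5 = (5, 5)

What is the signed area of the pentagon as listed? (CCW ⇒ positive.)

Apply Gauss's area formula: 2A = Σ (x_i·y_{i+1} − x_{i+1}·y_i), indices taken mod 5.
Σ = (14) + (34) + (86) + (25) + (35) = 194
Signed area = Σ/2 = 97 (positive ⇒ counter-clockwise traversal).

97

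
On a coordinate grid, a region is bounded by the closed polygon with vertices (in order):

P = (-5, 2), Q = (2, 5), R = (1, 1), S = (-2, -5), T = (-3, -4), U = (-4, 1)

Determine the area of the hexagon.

32

Σ = (-29) + (-3) + (-3) + (-7) + (-19) + (-3) = -64
Area = |Σ|/2 = 32.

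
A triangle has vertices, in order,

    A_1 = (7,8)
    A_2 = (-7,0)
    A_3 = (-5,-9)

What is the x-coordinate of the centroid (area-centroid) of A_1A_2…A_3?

Apply Gauss's area formula. First the cross-terms c_i = x_i·y_{i+1} − x_{i+1}·y_i:
  56, 63, 23  ⇒  2A = 142, A = 71.
Then Σ (x_i + x_{i+1})·c_i = -710, so x̄ = -710 / (6·71) = -5/3.

-5/3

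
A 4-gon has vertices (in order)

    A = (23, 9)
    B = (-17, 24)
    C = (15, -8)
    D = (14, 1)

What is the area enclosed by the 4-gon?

Apply the surveyor's formula: 2A = Σ (x_i·y_{i+1} − x_{i+1}·y_i), indices taken mod 4.
Σ = (705) + (-224) + (127) + (103) = 711
Area = |Σ|/2 = 355.5.

355.5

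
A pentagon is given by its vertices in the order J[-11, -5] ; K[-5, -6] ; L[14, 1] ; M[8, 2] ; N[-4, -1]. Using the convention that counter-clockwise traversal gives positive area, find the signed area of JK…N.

74.5

J→K: (-11)(-6) − (-5)(-5) = 41
K→L: (-5)(1) − (14)(-6) = 79
L→M: (14)(2) − (8)(1) = 20
M→N: (8)(-1) − (-4)(2) = 0
N→J: (-4)(-5) − (-11)(-1) = 9
Σ = 149
Signed area = Σ/2 = 74.5 (positive ⇒ counter-clockwise traversal).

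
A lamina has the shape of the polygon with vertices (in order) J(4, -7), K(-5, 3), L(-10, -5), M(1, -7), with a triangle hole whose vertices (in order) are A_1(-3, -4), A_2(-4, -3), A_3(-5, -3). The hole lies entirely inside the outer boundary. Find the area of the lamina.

Outer boundary:
Apply the surveyor's formula: 2A = Σ (x_i·y_{i+1} − x_{i+1}·y_i), indices taken mod 4.
Cross-terms: -23, 55, 75, 21  ⇒  Σ = 128
Area = |Σ|/2 = 64.
Hole:
A_1→A_2: (-3)(-3) − (-4)(-4) = -7
A_2→A_3: (-4)(-3) − (-5)(-3) = -3
A_3→A_1: (-5)(-4) − (-3)(-3) = 11
Σ = 1
Area = |Σ|/2 = 0.5.
Net area = 64 − 0.5 = 63.5.

63.5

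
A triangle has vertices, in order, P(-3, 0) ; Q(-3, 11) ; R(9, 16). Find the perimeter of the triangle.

44

|PQ| = √((0)² + (11)²) = √121 = 11
|QR| = √((12)² + (5)²) = √169 = 13
|RP| = √((-12)² + (-16)²) = √400 = 20
Perimeter = 11 + 13 + 20 = 44.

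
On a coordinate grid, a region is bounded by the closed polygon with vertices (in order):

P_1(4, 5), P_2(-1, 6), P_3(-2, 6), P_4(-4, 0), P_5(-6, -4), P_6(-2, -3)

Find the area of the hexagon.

43.5

Apply the surveyor's formula: 2A = Σ (x_i·y_{i+1} − x_{i+1}·y_i), indices taken mod 6.
Σ = (29) + (6) + (24) + (16) + (10) + (2) = 87
Area = |Σ|/2 = 43.5.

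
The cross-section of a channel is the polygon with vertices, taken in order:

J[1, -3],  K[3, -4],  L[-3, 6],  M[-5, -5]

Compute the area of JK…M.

38

Apply the shoelace formula: 2A = Σ (x_i·y_{i+1} − x_{i+1}·y_i), indices taken mod 4.
Σ = (5) + (6) + (45) + (20) = 76
Area = |Σ|/2 = 38.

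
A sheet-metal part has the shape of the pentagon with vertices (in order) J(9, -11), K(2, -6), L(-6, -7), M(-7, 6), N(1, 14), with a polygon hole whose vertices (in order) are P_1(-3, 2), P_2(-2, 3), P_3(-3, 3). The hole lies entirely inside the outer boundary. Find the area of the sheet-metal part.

Outer boundary:
Apply the shoelace (surveyor's) formula: 2A = Σ (x_i·y_{i+1} − x_{i+1}·y_i), indices taken mod 5.
Σ = (-32) + (-50) + (-85) + (-104) + (-137) = -408
Area = |Σ|/2 = 204.
Hole:
Apply Gauss's area formula: 2A = Σ (x_i·y_{i+1} − x_{i+1}·y_i), indices taken mod 3.
Σ = (-5) + (3) + (3) = 1
Area = |Σ|/2 = 0.5.
Net area = 204 − 0.5 = 203.5.

203.5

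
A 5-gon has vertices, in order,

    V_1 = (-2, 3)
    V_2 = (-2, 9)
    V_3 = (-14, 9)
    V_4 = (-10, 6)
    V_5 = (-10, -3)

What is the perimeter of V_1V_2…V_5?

42

|V_1V_2| = √((0)² + (6)²) = √36 = 6
|V_2V_3| = √((-12)² + (0)²) = √144 = 12
|V_3V_4| = √((4)² + (-3)²) = √25 = 5
|V_4V_5| = √((0)² + (-9)²) = √81 = 9
|V_5V_1| = √((8)² + (6)²) = √100 = 10
Perimeter = 6 + 12 + 5 + 9 + 10 = 42.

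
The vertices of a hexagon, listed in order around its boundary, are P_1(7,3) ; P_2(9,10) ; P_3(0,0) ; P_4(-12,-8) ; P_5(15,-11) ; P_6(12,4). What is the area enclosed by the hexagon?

247.5

Apply the shoelace (surveyor's) formula: 2A = Σ (x_i·y_{i+1} − x_{i+1}·y_i), indices taken mod 6.
Σ = (43) + (0) + (0) + (252) + (192) + (8) = 495
Area = |Σ|/2 = 247.5.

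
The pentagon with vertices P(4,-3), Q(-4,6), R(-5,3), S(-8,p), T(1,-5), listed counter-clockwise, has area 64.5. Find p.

-3

Write out the shoelace sum; only the two edges meeting at S involve p:
2·Area = [((-5)·p − (-8)·3) + ((-8)·(-5) − 1·p)] + 47
       = -6·p + 111 = 129
⇒ p = -3.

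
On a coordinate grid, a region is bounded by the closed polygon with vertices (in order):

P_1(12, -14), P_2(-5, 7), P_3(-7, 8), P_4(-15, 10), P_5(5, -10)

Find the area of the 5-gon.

Apply Gauss's area formula: 2A = Σ (x_i·y_{i+1} − x_{i+1}·y_i), indices taken mod 5.
Cross-terms: 14, 9, 50, 100, 50  ⇒  Σ = 223
Area = |Σ|/2 = 111.5.

111.5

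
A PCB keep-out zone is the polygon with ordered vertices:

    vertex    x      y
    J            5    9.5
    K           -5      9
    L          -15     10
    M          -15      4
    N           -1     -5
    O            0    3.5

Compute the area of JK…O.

162.75

Apply the surveyor's formula: 2A = Σ (x_i·y_{i+1} − x_{i+1}·y_i), indices taken mod 6.
Σ = (92.5) + (85) + (90) + (79) + (-3.5) + (-17.5) = 325.5
Area = |Σ|/2 = 162.75.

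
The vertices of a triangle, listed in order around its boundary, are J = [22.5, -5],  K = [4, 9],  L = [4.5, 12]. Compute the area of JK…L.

Apply the surveyor's formula: 2A = Σ (x_i·y_{i+1} − x_{i+1}·y_i), indices taken mod 3.
Cross-terms: 222.5, 7.5, -292.5  ⇒  Σ = -62.5
Area = |Σ|/2 = 31.25.

31.25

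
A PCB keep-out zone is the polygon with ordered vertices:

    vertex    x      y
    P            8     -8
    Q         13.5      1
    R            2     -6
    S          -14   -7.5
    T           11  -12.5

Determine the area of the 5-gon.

101.75

Apply the shoelace (surveyor's) formula: 2A = Σ (x_i·y_{i+1} − x_{i+1}·y_i), indices taken mod 5.
Cross-terms: 116, -83, -99, 257.5, 12  ⇒  Σ = 203.5
Area = |Σ|/2 = 101.75.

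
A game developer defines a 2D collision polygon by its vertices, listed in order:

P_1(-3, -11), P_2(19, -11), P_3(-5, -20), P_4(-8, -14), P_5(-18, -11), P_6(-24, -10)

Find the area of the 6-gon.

Σ = (242) + (-435) + (-90) + (-164) + (-84) + (234) = -297
Area = |Σ|/2 = 148.5.

148.5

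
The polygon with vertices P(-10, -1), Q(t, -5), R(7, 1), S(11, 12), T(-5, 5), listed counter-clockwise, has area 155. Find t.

-9

The doubled signed area Σ (x_i y_{i+1} − x_{i+1} y_i) is linear in t.
With t=0 it equals 328; the coefficient of t is 2 (from the two edges through Q).
So 2·t + 328 = 2·155 = 310 ⇒ t = -9.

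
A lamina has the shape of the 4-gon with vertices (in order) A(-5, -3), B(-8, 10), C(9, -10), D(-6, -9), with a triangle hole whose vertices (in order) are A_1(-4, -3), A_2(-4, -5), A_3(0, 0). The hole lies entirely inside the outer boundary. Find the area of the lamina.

122

Outer boundary:
Apply the shoelace (surveyor's) formula: 2A = Σ (x_i·y_{i+1} − x_{i+1}·y_i), indices taken mod 4.
A→B: (-5)(10) − (-8)(-3) = -74
B→C: (-8)(-10) − (9)(10) = -10
C→D: (9)(-9) − (-6)(-10) = -141
D→A: (-6)(-3) − (-5)(-9) = -27
Σ = -252
Area = |Σ|/2 = 126.
Hole:
A_1→A_2: (-4)(-5) − (-4)(-3) = 8
A_2→A_3: (-4)(0) − (0)(-5) = 0
A_3→A_1: (0)(-3) − (-4)(0) = 0
Σ = 8
Area = |Σ|/2 = 4.
Net area = 126 − 4 = 122.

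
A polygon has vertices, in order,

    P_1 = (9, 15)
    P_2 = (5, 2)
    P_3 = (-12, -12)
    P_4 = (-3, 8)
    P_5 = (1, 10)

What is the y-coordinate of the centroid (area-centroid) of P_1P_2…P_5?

Apply the surveyor's formula. First the cross-terms c_i = x_i·y_{i+1} − x_{i+1}·y_i:
  -57, -36, -132, -38, -75  ⇒  2A = -338, A = -169.
Then Σ (y_i + y_{i+1})·c_i = -2640, so ȳ = -2640 / (6·(-169)) = 440/169.

440/169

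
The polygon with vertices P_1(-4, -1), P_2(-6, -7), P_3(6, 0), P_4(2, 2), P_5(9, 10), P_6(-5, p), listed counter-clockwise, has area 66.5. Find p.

0

The doubled signed area Σ (x_i y_{i+1} − x_{i+1} y_i) is linear in p.
With p=0 it equals 133; the coefficient of p is 13 (from the two edges through P_6).
So 13·p + 133 = 2·66.5 = 133 ⇒ p = 0.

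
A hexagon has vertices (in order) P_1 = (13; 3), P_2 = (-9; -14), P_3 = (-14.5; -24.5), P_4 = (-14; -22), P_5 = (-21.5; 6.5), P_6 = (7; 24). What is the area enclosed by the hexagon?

Apply the shoelace (surveyor's) formula: 2A = Σ (x_i·y_{i+1} − x_{i+1}·y_i), indices taken mod 6.
Σ = (-155) + (17.5) + (-24) + (-564) + (-561.5) + (-291) = -1578
Area = |Σ|/2 = 789.

789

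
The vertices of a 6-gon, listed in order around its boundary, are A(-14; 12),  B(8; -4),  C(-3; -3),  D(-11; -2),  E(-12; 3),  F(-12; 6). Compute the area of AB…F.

128

Apply Gauss's area formula: 2A = Σ (x_i·y_{i+1} − x_{i+1}·y_i), indices taken mod 6.
Cross-terms: -40, -36, -27, -57, -36, -60  ⇒  Σ = -256
Area = |Σ|/2 = 128.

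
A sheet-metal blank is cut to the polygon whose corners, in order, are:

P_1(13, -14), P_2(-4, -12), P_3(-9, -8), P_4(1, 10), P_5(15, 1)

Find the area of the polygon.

371

Apply Gauss's area formula: 2A = Σ (x_i·y_{i+1} − x_{i+1}·y_i), indices taken mod 5.
Σ = (-212) + (-76) + (-82) + (-149) + (-223) = -742
Area = |Σ|/2 = 371.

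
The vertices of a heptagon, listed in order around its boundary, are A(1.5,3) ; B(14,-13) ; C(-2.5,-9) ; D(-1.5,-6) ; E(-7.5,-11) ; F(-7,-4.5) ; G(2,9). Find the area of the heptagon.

Apply Gauss's area formula: 2A = Σ (x_i·y_{i+1} − x_{i+1}·y_i), indices taken mod 7.
Σ = (-61.5) + (-158.5) + (1.5) + (-28.5) + (-43.25) + (-54) + (-7.5) = -351.75
Area = |Σ|/2 = 175.875.

175.875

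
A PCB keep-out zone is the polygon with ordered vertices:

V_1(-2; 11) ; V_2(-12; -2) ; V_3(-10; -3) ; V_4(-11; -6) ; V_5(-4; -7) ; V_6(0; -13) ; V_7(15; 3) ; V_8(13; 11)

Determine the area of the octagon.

385

Apply the shoelace formula: 2A = Σ (x_i·y_{i+1} − x_{i+1}·y_i), indices taken mod 8.
Cross-terms: 136, 16, 27, 53, 52, 195, 126, 165  ⇒  Σ = 770
Area = |Σ|/2 = 385.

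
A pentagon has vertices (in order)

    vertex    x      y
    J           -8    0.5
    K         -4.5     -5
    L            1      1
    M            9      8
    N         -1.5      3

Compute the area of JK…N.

52

Apply the shoelace (surveyor's) formula: 2A = Σ (x_i·y_{i+1} − x_{i+1}·y_i), indices taken mod 5.
Σ = (42.25) + (0.5) + (-1) + (39) + (23.25) = 104
Area = |Σ|/2 = 52.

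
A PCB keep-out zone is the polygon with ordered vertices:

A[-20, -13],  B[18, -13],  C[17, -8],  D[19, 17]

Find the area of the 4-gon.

A→B: (-20)(-13) − (18)(-13) = 494
B→C: (18)(-8) − (17)(-13) = 77
C→D: (17)(17) − (19)(-8) = 441
D→A: (19)(-13) − (-20)(17) = 93
Σ = 1105
Area = |Σ|/2 = 552.5.

552.5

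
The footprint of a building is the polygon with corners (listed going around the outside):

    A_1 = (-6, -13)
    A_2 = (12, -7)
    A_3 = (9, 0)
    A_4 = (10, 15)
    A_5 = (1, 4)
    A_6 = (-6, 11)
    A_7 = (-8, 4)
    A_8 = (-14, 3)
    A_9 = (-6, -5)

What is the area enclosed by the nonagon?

344

Apply the surveyor's formula: 2A = Σ (x_i·y_{i+1} − x_{i+1}·y_i), indices taken mod 9.
Σ = (198) + (63) + (135) + (25) + (35) + (64) + (32) + (88) + (48) = 688
Area = |Σ|/2 = 344.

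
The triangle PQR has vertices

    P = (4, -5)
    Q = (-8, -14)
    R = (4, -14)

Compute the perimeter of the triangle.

36

|PQ| = √((-12)² + (-9)²) = √225 = 15
|QR| = √((12)² + (0)²) = √144 = 12
|RP| = √((0)² + (9)²) = √81 = 9
Perimeter = 15 + 12 + 9 = 36.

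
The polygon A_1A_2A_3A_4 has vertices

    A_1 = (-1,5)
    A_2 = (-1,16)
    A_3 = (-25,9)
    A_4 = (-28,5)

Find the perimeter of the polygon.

|A_1A_2| = √((0)² + (11)²) = √121 = 11
|A_2A_3| = √((-24)² + (-7)²) = √625 = 25
|A_3A_4| = √((-3)² + (-4)²) = √25 = 5
|A_4A_1| = √((27)² + (0)²) = √729 = 27
Perimeter = 11 + 25 + 5 + 27 = 68.

68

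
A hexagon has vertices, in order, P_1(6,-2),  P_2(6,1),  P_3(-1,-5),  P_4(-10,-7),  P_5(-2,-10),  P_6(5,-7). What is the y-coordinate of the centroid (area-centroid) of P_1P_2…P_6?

-139/24

Apply the shoelace (surveyor's) formula. First the cross-terms c_i = x_i·y_{i+1} − x_{i+1}·y_i:
  18, -29, -43, 86, 64, 32  ⇒  2A = 128, A = 64.
Then Σ (y_i + y_{i+1})·c_i = -2224, so ȳ = -2224 / (6·64) = -139/24.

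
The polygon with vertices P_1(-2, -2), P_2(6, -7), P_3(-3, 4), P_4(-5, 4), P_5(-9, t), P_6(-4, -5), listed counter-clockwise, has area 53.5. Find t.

The doubled signed area Σ (x_i y_{i+1} − x_{i+1} y_i) is linear in t.
With t=0 it equals 116; the coefficient of t is -1 (from the two edges through P_5).
So -1·t + 116 = 2·53.5 = 107 ⇒ t = 9.

9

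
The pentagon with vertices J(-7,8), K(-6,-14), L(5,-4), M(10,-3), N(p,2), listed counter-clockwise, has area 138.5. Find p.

-2

The doubled signed area Σ (x_i y_{i+1} − x_{i+1} y_i) is linear in p.
With p=0 it equals 299; the coefficient of p is 11 (from the two edges through N).
So 11·p + 299 = 2·138.5 = 277 ⇒ p = -2.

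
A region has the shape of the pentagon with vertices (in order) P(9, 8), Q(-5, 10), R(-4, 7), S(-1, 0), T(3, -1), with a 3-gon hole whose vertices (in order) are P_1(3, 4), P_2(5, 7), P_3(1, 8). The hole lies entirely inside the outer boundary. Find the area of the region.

81

Outer boundary:
Apply the shoelace formula: 2A = Σ (x_i·y_{i+1} − x_{i+1}·y_i), indices taken mod 5.
Σ = (130) + (5) + (7) + (1) + (33) = 176
Area = |Σ|/2 = 88.
Hole:
Apply the surveyor's formula: 2A = Σ (x_i·y_{i+1} − x_{i+1}·y_i), indices taken mod 3.
Σ = (1) + (33) + (-20) = 14
Area = |Σ|/2 = 7.
Net area = 88 − 7 = 81.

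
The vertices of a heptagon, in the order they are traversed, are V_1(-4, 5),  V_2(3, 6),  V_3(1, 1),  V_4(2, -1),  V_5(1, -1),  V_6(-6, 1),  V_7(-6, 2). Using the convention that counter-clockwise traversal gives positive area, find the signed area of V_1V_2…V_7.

-39.5

V_1→V_2: (-4)(6) − (3)(5) = -39
V_2→V_3: (3)(1) − (1)(6) = -3
V_3→V_4: (1)(-1) − (2)(1) = -3
V_4→V_5: (2)(-1) − (1)(-1) = -1
V_5→V_6: (1)(1) − (-6)(-1) = -5
V_6→V_7: (-6)(2) − (-6)(1) = -6
V_7→V_1: (-6)(5) − (-4)(2) = -22
Σ = -79
Signed area = Σ/2 = -39.5 (negative ⇒ clockwise traversal).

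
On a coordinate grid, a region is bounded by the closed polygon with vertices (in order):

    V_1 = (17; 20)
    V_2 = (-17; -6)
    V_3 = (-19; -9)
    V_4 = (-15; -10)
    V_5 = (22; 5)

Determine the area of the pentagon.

416

Cross-terms: 238, 39, 55, 145, 355  ⇒  Σ = 832
Area = |Σ|/2 = 416.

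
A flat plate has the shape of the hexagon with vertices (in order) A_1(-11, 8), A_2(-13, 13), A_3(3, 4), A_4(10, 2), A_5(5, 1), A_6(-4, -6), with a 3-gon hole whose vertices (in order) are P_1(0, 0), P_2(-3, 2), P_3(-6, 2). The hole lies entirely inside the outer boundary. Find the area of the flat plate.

Outer boundary:
Σ = (-39) + (-91) + (-34) + (0) + (-26) + (-98) = -288
Area = |Σ|/2 = 144.
Hole:
Apply the shoelace (surveyor's) formula: 2A = Σ (x_i·y_{i+1} − x_{i+1}·y_i), indices taken mod 3.
P_1→P_2: (0)(2) − (-3)(0) = 0
P_2→P_3: (-3)(2) − (-6)(2) = 6
P_3→P_1: (-6)(0) − (0)(2) = 0
Σ = 6
Area = |Σ|/2 = 3.
Net area = 144 − 3 = 141.

141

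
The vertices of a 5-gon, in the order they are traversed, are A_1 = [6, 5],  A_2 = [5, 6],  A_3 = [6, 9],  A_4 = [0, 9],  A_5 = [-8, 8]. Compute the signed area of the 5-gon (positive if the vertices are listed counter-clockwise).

29

Apply the surveyor's formula: 2A = Σ (x_i·y_{i+1} − x_{i+1}·y_i), indices taken mod 5.
Σ = (11) + (9) + (54) + (72) + (-88) = 58
Signed area = Σ/2 = 29 (positive ⇒ counter-clockwise traversal).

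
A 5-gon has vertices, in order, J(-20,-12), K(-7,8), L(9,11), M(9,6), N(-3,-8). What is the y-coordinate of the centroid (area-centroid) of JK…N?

Apply the shoelace formula. First the cross-terms c_i = x_i·y_{i+1} − x_{i+1}·y_i:
  -244, -149, -45, -54, -124  ⇒  2A = -616, A = -308.
Then Σ (y_i + y_{i+1})·c_i = -32, so ȳ = -32 / (6·(-308)) = 4/231.

4/231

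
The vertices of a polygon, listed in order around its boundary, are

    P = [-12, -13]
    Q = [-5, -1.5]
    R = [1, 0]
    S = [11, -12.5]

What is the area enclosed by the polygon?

175.5

Apply the surveyor's formula: 2A = Σ (x_i·y_{i+1} − x_{i+1}·y_i), indices taken mod 4.
Σ = (-47) + (1.5) + (-12.5) + (-293) = -351
Area = |Σ|/2 = 175.5.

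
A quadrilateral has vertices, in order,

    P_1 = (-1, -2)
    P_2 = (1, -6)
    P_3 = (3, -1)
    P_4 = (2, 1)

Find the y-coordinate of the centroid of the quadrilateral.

-20/9

Apply the surveyor's formula. First the cross-terms c_i = x_i·y_{i+1} − x_{i+1}·y_i:
  8, 17, 5, -3  ⇒  2A = 27, A = 13.5.
Then Σ (y_i + y_{i+1})·c_i = -180, so ȳ = -180 / (6·13.5) = -20/9.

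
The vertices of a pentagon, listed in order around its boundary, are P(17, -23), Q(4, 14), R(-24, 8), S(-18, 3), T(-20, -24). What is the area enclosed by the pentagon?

Apply the shoelace formula: 2A = Σ (x_i·y_{i+1} − x_{i+1}·y_i), indices taken mod 5.
Cross-terms: 330, 368, 72, 492, 868  ⇒  Σ = 2130
Area = |Σ|/2 = 1065.

1065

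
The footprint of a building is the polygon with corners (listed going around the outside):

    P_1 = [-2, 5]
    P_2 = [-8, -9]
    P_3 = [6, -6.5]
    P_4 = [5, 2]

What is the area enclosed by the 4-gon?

Apply the shoelace formula: 2A = Σ (x_i·y_{i+1} − x_{i+1}·y_i), indices taken mod 4.
Σ = (58) + (106) + (44.5) + (29) = 237.5
Area = |Σ|/2 = 118.75.

118.75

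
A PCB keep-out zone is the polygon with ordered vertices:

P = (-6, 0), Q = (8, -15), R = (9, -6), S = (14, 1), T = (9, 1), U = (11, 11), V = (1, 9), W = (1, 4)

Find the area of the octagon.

235

Cross-terms: 90, 87, 93, 5, 88, 88, -5, 24  ⇒  Σ = 470
Area = |Σ|/2 = 235.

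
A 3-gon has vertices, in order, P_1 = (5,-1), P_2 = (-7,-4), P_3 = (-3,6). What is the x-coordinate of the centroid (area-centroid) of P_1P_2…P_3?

Apply the shoelace formula. First the cross-terms c_i = x_i·y_{i+1} − x_{i+1}·y_i:
  -27, -54, -27  ⇒  2A = -108, A = -54.
Then Σ (x_i + x_{i+1})·c_i = 540, so x̄ = 540 / (6·(-54)) = -5/3.

-5/3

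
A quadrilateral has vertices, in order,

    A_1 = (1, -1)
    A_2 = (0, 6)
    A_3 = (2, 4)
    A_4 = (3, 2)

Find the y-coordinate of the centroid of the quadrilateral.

Apply the surveyor's formula. First the cross-terms c_i = x_i·y_{i+1} − x_{i+1}·y_i:
  6, -12, -8, -5  ⇒  2A = -19, A = -9.5.
Then Σ (y_i + y_{i+1})·c_i = -143, so ȳ = -143 / (6·(-9.5)) = 143/57.

143/57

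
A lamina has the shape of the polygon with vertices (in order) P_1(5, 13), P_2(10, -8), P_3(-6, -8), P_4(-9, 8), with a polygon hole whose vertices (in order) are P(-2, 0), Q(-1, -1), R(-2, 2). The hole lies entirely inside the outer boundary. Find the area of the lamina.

Outer boundary:
P_1→P_2: (5)(-8) − (10)(13) = -170
P_2→P_3: (10)(-8) − (-6)(-8) = -128
P_3→P_4: (-6)(8) − (-9)(-8) = -120
P_4→P_1: (-9)(13) − (5)(8) = -157
Σ = -575
Area = |Σ|/2 = 287.5.
Hole:
Cross-terms: 2, -4, 4  ⇒  Σ = 2
Area = |Σ|/2 = 1.
Net area = 287.5 − 1 = 286.5.

286.5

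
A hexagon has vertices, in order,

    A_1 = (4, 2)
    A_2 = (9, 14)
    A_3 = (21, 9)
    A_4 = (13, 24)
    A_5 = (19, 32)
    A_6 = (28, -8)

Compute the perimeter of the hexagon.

120

|A_1A_2| = √((5)² + (12)²) = √169 = 13
|A_2A_3| = √((12)² + (-5)²) = √169 = 13
|A_3A_4| = √((-8)² + (15)²) = √289 = 17
|A_4A_5| = √((6)² + (8)²) = √100 = 10
|A_5A_6| = √((9)² + (-40)²) = √1681 = 41
|A_6A_1| = √((-24)² + (10)²) = √676 = 26
Perimeter = 13 + 13 + 17 + 10 + 41 + 26 = 120.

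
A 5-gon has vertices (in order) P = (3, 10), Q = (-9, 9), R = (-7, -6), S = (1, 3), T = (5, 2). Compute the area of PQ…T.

Apply the shoelace (surveyor's) formula: 2A = Σ (x_i·y_{i+1} − x_{i+1}·y_i), indices taken mod 5.
Σ = (117) + (117) + (-15) + (-13) + (44) = 250
Area = |Σ|/2 = 125.

125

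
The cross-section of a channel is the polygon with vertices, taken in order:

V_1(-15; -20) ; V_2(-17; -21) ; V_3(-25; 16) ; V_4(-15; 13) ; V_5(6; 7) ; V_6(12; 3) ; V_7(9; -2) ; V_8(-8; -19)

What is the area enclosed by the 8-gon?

Apply the shoelace formula: 2A = Σ (x_i·y_{i+1} − x_{i+1}·y_i), indices taken mod 8.
Σ = (-25) + (-797) + (-85) + (-183) + (-66) + (-51) + (-187) + (-125) = -1519
Area = |Σ|/2 = 759.5.

759.5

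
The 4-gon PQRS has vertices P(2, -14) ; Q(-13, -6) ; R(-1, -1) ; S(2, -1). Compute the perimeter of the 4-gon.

46

|PQ| = √((-15)² + (8)²) = √289 = 17
|QR| = √((12)² + (5)²) = √169 = 13
|RS| = √((3)² + (0)²) = √9 = 3
|SP| = √((0)² + (-13)²) = √169 = 13
Perimeter = 17 + 13 + 3 + 13 = 46.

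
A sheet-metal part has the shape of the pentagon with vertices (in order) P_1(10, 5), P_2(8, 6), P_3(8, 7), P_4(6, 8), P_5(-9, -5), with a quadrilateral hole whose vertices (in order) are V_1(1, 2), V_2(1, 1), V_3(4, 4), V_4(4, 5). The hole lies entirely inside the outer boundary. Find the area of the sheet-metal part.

45.5

Outer boundary:
Apply Gauss's area formula: 2A = Σ (x_i·y_{i+1} − x_{i+1}·y_i), indices taken mod 5.
Cross-terms: 20, 8, 22, 42, 5  ⇒  Σ = 97
Area = |Σ|/2 = 48.5.
Hole:
Apply Gauss's area formula: 2A = Σ (x_i·y_{i+1} − x_{i+1}·y_i), indices taken mod 4.
V_1→V_2: (1)(1) − (1)(2) = -1
V_2→V_3: (1)(4) − (4)(1) = 0
V_3→V_4: (4)(5) − (4)(4) = 4
V_4→V_1: (4)(2) − (1)(5) = 3
Σ = 6
Area = |Σ|/2 = 3.
Net area = 48.5 − 3 = 45.5.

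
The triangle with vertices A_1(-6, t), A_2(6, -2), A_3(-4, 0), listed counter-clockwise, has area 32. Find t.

The doubled signed area Σ (x_i y_{i+1} − x_{i+1} y_i) is linear in t.
With t=0 it equals 4; the coefficient of t is -10 (from the two edges through A_1).
So -10·t + 4 = 2·32 = 64 ⇒ t = -6.

-6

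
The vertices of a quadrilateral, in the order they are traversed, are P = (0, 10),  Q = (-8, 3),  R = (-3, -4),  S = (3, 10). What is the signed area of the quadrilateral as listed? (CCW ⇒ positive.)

Apply the shoelace formula: 2A = Σ (x_i·y_{i+1} − x_{i+1}·y_i), indices taken mod 4.
Σ = (80) + (41) + (-18) + (30) = 133
Signed area = Σ/2 = 66.5 (positive ⇒ counter-clockwise traversal).

66.5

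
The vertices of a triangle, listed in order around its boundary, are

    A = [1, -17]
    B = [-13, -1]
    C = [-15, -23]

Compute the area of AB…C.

170

Apply the shoelace (surveyor's) formula: 2A = Σ (x_i·y_{i+1} − x_{i+1}·y_i), indices taken mod 3.
Σ = (-222) + (284) + (278) = 340
Area = |Σ|/2 = 170.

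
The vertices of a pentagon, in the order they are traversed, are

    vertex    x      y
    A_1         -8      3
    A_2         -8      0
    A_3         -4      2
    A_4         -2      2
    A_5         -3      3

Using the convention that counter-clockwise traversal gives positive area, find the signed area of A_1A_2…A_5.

9.5

Σ = (24) + (-16) + (-4) + (0) + (15) = 19
Signed area = Σ/2 = 9.5 (positive ⇒ counter-clockwise traversal).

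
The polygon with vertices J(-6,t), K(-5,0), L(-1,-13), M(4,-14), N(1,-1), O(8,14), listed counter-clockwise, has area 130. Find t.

1

The doubled signed area Σ (x_i y_{i+1} − x_{i+1} y_i) is linear in t.
With t=0 it equals 247; the coefficient of t is 13 (from the two edges through J).
So 13·t + 247 = 2·130 = 260 ⇒ t = 1.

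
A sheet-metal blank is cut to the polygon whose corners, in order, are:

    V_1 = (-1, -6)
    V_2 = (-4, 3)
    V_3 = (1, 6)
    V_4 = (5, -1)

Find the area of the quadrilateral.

Apply the shoelace formula: 2A = Σ (x_i·y_{i+1} − x_{i+1}·y_i), indices taken mod 4.
Σ = (-27) + (-27) + (-31) + (-31) = -116
Area = |Σ|/2 = 58.

58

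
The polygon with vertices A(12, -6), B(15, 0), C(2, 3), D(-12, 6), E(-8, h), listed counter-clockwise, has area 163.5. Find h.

The doubled signed area Σ (x_i y_{i+1} − x_{i+1} y_i) is linear in h.
With h=0 it equals 279; the coefficient of h is -24 (from the two edges through E).
So -24·h + 279 = 2·163.5 = 327 ⇒ h = -2.

-2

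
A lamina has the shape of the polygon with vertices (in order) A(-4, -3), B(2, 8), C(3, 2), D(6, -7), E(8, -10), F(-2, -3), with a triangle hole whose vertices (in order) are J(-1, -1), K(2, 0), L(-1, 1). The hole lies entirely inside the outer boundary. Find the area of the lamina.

Outer boundary:
Apply Gauss's area formula: 2A = Σ (x_i·y_{i+1} − x_{i+1}·y_i), indices taken mod 6.
Σ = (-26) + (-20) + (-33) + (-4) + (-44) + (-6) = -133
Area = |Σ|/2 = 66.5.
Hole:
Apply the surveyor's formula: 2A = Σ (x_i·y_{i+1} − x_{i+1}·y_i), indices taken mod 3.
Σ = (2) + (2) + (2) = 6
Area = |Σ|/2 = 3.
Net area = 66.5 − 3 = 63.5.

63.5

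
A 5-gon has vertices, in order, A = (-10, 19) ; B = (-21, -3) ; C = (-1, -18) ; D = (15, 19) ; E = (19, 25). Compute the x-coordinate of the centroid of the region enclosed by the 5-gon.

Apply the shoelace (surveyor's) formula. First the cross-terms c_i = x_i·y_{i+1} − x_{i+1}·y_i:
  429, 375, 251, 14, 611  ⇒  2A = 1680, A = 840.
Then Σ (x_i + x_{i+1})·c_i = -12060, so x̄ = -12060 / (6·840) = -67/28.

-67/28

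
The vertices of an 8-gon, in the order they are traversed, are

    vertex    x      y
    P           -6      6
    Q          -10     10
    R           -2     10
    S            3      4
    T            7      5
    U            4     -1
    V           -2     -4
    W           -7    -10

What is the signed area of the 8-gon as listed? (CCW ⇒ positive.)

-143

Σ = (0) + (-80) + (-38) + (-13) + (-27) + (-18) + (-8) + (-102) = -286
Signed area = Σ/2 = -143 (negative ⇒ clockwise traversal).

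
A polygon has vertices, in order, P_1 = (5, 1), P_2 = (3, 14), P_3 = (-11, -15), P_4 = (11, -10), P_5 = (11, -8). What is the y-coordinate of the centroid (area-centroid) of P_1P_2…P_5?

Apply the surveyor's formula. First the cross-terms c_i = x_i·y_{i+1} − x_{i+1}·y_i:
  67, 109, 275, 22, 51  ⇒  2A = 524, A = 262.
Then Σ (y_i + y_{i+1})·c_i = -6732, so ȳ = -6732 / (6·262) = -561/131.

-561/131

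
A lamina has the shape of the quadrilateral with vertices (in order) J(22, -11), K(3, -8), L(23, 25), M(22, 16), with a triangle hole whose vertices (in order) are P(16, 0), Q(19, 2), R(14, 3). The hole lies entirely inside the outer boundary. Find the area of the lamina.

323.5

Outer boundary:
Apply Gauss's area formula: 2A = Σ (x_i·y_{i+1} − x_{i+1}·y_i), indices taken mod 4.
Σ = (-143) + (259) + (-182) + (-594) = -660
Area = |Σ|/2 = 330.
Hole:
Apply the shoelace formula: 2A = Σ (x_i·y_{i+1} − x_{i+1}·y_i), indices taken mod 3.
Σ = (32) + (29) + (-48) = 13
Area = |Σ|/2 = 6.5.
Net area = 330 − 6.5 = 323.5.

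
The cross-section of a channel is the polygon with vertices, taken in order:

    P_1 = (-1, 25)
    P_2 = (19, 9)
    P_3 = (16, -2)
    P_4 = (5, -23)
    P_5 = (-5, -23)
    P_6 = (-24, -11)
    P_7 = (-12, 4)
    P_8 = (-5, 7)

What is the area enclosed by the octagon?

1080.5

P_1→P_2: (-1)(9) − (19)(25) = -484
P_2→P_3: (19)(-2) − (16)(9) = -182
P_3→P_4: (16)(-23) − (5)(-2) = -358
P_4→P_5: (5)(-23) − (-5)(-23) = -230
P_5→P_6: (-5)(-11) − (-24)(-23) = -497
P_6→P_7: (-24)(4) − (-12)(-11) = -228
P_7→P_8: (-12)(7) − (-5)(4) = -64
P_8→P_1: (-5)(25) − (-1)(7) = -118
Σ = -2161
Area = |Σ|/2 = 1080.5.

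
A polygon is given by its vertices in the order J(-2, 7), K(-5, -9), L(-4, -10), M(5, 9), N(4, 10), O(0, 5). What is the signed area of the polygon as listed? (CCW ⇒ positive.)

62.5

Apply the shoelace (surveyor's) formula: 2A = Σ (x_i·y_{i+1} − x_{i+1}·y_i), indices taken mod 6.
Σ = (53) + (14) + (14) + (14) + (20) + (10) = 125
Signed area = Σ/2 = 62.5 (positive ⇒ counter-clockwise traversal).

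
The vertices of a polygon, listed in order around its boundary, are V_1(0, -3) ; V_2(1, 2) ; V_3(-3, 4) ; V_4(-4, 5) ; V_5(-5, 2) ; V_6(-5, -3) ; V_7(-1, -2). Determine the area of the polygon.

V_1→V_2: (0)(2) − (1)(-3) = 3
V_2→V_3: (1)(4) − (-3)(2) = 10
V_3→V_4: (-3)(5) − (-4)(4) = 1
V_4→V_5: (-4)(2) − (-5)(5) = 17
V_5→V_6: (-5)(-3) − (-5)(2) = 25
V_6→V_7: (-5)(-2) − (-1)(-3) = 7
V_7→V_1: (-1)(-3) − (0)(-2) = 3
Σ = 66
Area = |Σ|/2 = 33.

33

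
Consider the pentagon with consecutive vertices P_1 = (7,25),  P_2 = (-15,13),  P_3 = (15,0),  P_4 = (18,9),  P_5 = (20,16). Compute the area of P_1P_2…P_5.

451

Σ = (466) + (-195) + (135) + (108) + (388) = 902
Area = |Σ|/2 = 451.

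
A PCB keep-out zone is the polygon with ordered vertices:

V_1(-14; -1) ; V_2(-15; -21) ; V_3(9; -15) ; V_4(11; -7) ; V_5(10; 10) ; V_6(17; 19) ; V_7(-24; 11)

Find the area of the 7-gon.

908

Σ = (279) + (414) + (102) + (180) + (20) + (643) + (178) = 1816
Area = |Σ|/2 = 908.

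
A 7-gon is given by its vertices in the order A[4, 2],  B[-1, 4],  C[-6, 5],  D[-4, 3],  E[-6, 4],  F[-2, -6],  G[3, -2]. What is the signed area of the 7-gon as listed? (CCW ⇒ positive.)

60.5

Σ = (18) + (19) + (2) + (2) + (44) + (22) + (14) = 121
Signed area = Σ/2 = 60.5 (positive ⇒ counter-clockwise traversal).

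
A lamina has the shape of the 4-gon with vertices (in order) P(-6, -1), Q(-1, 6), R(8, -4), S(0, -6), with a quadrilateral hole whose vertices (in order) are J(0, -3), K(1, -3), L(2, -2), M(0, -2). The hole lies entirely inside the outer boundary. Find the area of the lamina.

81

Outer boundary:
Σ = (-37) + (-44) + (-48) + (-36) = -165
Area = |Σ|/2 = 82.5.
Hole:
Apply the shoelace formula: 2A = Σ (x_i·y_{i+1} − x_{i+1}·y_i), indices taken mod 4.
J→K: (0)(-3) − (1)(-3) = 3
K→L: (1)(-2) − (2)(-3) = 4
L→M: (2)(-2) − (0)(-2) = -4
M→J: (0)(-3) − (0)(-2) = 0
Σ = 3
Area = |Σ|/2 = 1.5.
Net area = 82.5 − 1.5 = 81.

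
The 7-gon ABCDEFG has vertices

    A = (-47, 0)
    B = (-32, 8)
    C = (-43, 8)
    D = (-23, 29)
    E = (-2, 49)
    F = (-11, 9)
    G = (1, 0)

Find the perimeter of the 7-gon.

|AB| = √((15)² + (8)²) = √289 = 17
|BC| = √((-11)² + (0)²) = √121 = 11
|CD| = √((20)² + (21)²) = √841 = 29
|DE| = √((21)² + (20)²) = √841 = 29
|EF| = √((-9)² + (-40)²) = √1681 = 41
|FG| = √((12)² + (-9)²) = √225 = 15
|GA| = √((-48)² + (0)²) = √2304 = 48
Perimeter = 17 + 11 + 29 + 29 + 41 + 15 + 48 = 190.

190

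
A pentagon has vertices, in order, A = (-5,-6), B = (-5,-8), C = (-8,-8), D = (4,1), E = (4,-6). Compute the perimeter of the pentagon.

|AB| = √((0)² + (-2)²) = √4 = 2
|BC| = √((-3)² + (0)²) = √9 = 3
|CD| = √((12)² + (9)²) = √225 = 15
|DE| = √((0)² + (-7)²) = √49 = 7
|EA| = √((-9)² + (0)²) = √81 = 9
Perimeter = 2 + 3 + 15 + 7 + 9 = 36.

36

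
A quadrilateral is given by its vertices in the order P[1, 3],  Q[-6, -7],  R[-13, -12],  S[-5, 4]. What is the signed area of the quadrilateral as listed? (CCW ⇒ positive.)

Apply Gauss's area formula: 2A = Σ (x_i·y_{i+1} − x_{i+1}·y_i), indices taken mod 4.
P→Q: (1)(-7) − (-6)(3) = 11
Q→R: (-6)(-12) − (-13)(-7) = -19
R→S: (-13)(4) − (-5)(-12) = -112
S→P: (-5)(3) − (1)(4) = -19
Σ = -139
Signed area = Σ/2 = -69.5 (negative ⇒ clockwise traversal).

-69.5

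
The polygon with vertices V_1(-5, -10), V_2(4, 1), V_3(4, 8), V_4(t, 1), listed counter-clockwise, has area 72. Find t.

The doubled signed area Σ (x_i y_{i+1} − x_{i+1} y_i) is linear in t.
With t=0 it equals 72; the coefficient of t is -18 (from the two edges through V_4).
So -18·t + 72 = 2·72 = 144 ⇒ t = -4.

-4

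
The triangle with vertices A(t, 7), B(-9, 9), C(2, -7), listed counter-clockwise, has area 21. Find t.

-5

The doubled signed area Σ (x_i y_{i+1} − x_{i+1} y_i) is linear in t.
With t=0 it equals 122; the coefficient of t is 16 (from the two edges through A).
So 16·t + 122 = 2·21 = 42 ⇒ t = -5.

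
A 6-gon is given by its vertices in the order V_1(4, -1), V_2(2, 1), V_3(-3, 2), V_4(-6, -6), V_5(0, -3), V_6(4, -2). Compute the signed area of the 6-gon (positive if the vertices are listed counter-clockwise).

38.5

V_1→V_2: (4)(1) − (2)(-1) = 6
V_2→V_3: (2)(2) − (-3)(1) = 7
V_3→V_4: (-3)(-6) − (-6)(2) = 30
V_4→V_5: (-6)(-3) − (0)(-6) = 18
V_5→V_6: (0)(-2) − (4)(-3) = 12
V_6→V_1: (4)(-1) − (4)(-2) = 4
Σ = 77
Signed area = Σ/2 = 38.5 (positive ⇒ counter-clockwise traversal).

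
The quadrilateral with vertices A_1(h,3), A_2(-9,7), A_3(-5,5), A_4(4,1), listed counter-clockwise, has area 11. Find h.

3

Write out the shoelace sum; only the two edges meeting at A_1 involve h:
2·Area = [(4·3 − h·1) + (h·7 − (-9)·3)] + -35
       = 6·h + 4 = 22
⇒ h = 3.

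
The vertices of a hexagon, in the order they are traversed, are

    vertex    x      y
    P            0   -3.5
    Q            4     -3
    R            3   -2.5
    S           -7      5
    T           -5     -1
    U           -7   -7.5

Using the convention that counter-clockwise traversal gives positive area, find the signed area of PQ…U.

Σ = (14) + (-1) + (-2.5) + (32) + (30.5) + (24.5) = 97.5
Signed area = Σ/2 = 48.75 (positive ⇒ counter-clockwise traversal).

48.75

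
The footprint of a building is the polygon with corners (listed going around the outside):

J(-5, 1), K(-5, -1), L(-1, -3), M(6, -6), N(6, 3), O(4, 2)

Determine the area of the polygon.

Σ = (10) + (14) + (24) + (54) + (0) + (14) = 116
Area = |Σ|/2 = 58.

58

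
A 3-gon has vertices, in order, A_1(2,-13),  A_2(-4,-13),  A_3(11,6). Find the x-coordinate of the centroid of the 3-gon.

3

Apply the shoelace (surveyor's) formula. First the cross-terms c_i = x_i·y_{i+1} − x_{i+1}·y_i:
  -78, 119, -155  ⇒  2A = -114, A = -57.
Then Σ (x_i + x_{i+1})·c_i = -1026, so x̄ = -1026 / (6·(-57)) = 3.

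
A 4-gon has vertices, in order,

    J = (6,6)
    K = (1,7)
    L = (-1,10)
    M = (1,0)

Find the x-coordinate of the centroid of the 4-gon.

Apply Gauss's area formula. First the cross-terms c_i = x_i·y_{i+1} − x_{i+1}·y_i:
  36, 17, -10, 6  ⇒  2A = 49, A = 24.5.
Then Σ (x_i + x_{i+1})·c_i = 294, so x̄ = 294 / (6·24.5) = 2.

2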